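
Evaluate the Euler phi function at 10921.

Factor: 10921 = 67 · 163.
φ(10921) = (67−1) · (163−1) = 66 · 162 = 10692.

10692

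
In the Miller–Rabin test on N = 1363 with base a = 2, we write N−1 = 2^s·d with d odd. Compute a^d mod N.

686

1363 − 1 = 1362 = 2^1 · 681, so d = 681.
2^1 ≡ 2 (mod 1363)
2^2 ≡ 2^2 = 4 ≡ 4 (mod 1363)
2^4 ≡ 4^2 = 16 ≡ 16 (mod 1363)
2^8 ≡ 16^2 = 256 ≡ 256 (mod 1363)
2^16 ≡ 256^2 = 65536 ≡ 112 (mod 1363)
2^32 ≡ 112^2 = 12544 ≡ 277 (mod 1363)
2^64 ≡ 277^2 = 76729 ≡ 401 (mod 1363)
2^128 ≡ 401^2 = 160801 ≡ 1330 (mod 1363)
2^256 ≡ 1330^2 = 1768900 ≡ 1089 (mod 1363)
2^512 ≡ 1089^2 = 1185921 ≡ 111 (mod 1363)
681 = 512 + 128 + 32 + 8 + 1 in binary powers of 2.
So 2^681 ≡ 111 · 1330 · 277 · 256 · 2 ≡ 686 (mod 1363).
Squaring chain: 686; never reaches −1, so base 2 is a Miller–Rabin witness that 1363 is composite.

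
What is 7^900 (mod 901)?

293

7^1 ≡ 7 (mod 901)
7^2 ≡ 7^2 = 49 ≡ 49 (mod 901)
7^4 ≡ 49^2 = 2401 ≡ 599 (mod 901)
7^8 ≡ 599^2 = 358801 ≡ 203 (mod 901)
7^16 ≡ 203^2 = 41209 ≡ 664 (mod 901)
7^32 ≡ 664^2 = 440896 ≡ 307 (mod 901)
7^64 ≡ 307^2 = 94249 ≡ 545 (mod 901)
7^128 ≡ 545^2 = 297025 ≡ 596 (mod 901)
7^256 ≡ 596^2 = 355216 ≡ 222 (mod 901)
7^512 ≡ 222^2 = 49284 ≡ 630 (mod 901)
900 = 512 + 256 + 128 + 4 in binary powers of 2.
So 7^900 ≡ 630 · 222 · 596 · 599 ≡ 293 (mod 901).
Since 293 ≠ 1, base 7 is a Fermat witness: 901 is composite.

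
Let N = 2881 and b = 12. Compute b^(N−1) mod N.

12^1 ≡ 12 (mod 2881)
12^2 ≡ 12^2 = 144 ≡ 144 (mod 2881)
12^4 ≡ 144^2 = 20736 ≡ 569 (mod 2881)
12^8 ≡ 569^2 = 323761 ≡ 1089 (mod 2881)
12^16 ≡ 1089^2 = 1185921 ≡ 1830 (mod 2881)
12^32 ≡ 1830^2 = 3348900 ≡ 1178 (mod 2881)
12^64 ≡ 1178^2 = 1387684 ≡ 1923 (mod 2881)
12^128 ≡ 1923^2 = 3697929 ≡ 1606 (mod 2881)
12^256 ≡ 1606^2 = 2579236 ≡ 741 (mod 2881)
12^512 ≡ 741^2 = 549081 ≡ 1691 (mod 2881)
12^1024 ≡ 1691^2 = 2859481 ≡ 1529 (mod 2881)
12^2048 ≡ 1529^2 = 2337841 ≡ 1350 (mod 2881)
2880 = 2048 + 512 + 256 + 64 in binary powers of 2.
So 12^2880 ≡ 1350 · 1691 · 741 · 1923 ≡ 2744 (mod 2881).
Since 2744 ≠ 1, base 12 is a Fermat witness: 2881 is composite.

2744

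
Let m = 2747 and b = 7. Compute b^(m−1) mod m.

21

7^1 ≡ 7 (mod 2747)
7^2 ≡ 7^2 = 49 ≡ 49 (mod 2747)
7^4 ≡ 49^2 = 2401 ≡ 2401 (mod 2747)
7^8 ≡ 2401^2 = 5764801 ≡ 1595 (mod 2747)
7^16 ≡ 1595^2 = 2544025 ≡ 303 (mod 2747)
7^32 ≡ 303^2 = 91809 ≡ 1158 (mod 2747)
7^64 ≡ 1158^2 = 1340964 ≡ 428 (mod 2747)
7^128 ≡ 428^2 = 183184 ≡ 1882 (mod 2747)
7^256 ≡ 1882^2 = 3541924 ≡ 1041 (mod 2747)
7^512 ≡ 1041^2 = 1083681 ≡ 1363 (mod 2747)
7^1024 ≡ 1363^2 = 1857769 ≡ 797 (mod 2747)
7^2048 ≡ 797^2 = 635209 ≡ 652 (mod 2747)
2746 = 2048 + 512 + 128 + 32 + 16 + 8 + 2 in binary powers of 2.
So 7^2746 ≡ 652 · 1363 · 1882 · 1158 · 303 · 1595 · 49 ≡ 21 (mod 2747).
Since 21 ≠ 1, base 7 is a Fermat witness: 2747 is composite.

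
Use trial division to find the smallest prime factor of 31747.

53

31747 is odd.
Digit sum 22, not divisible by 3.
Ends in 7: not divisible by 5.
7: 31747 = 7·4535 + 2
11: 31747 = 11·2886 + 1
13: 31747 = 13·2442 + 1
17: 31747 = 17·1867 + 8
19: 31747 = 19·1670 + 17
23: 31747 = 23·1380 + 7
29: 31747 = 29·1094 + 21
31: 31747 = 31·1024 + 3
37: 31747 = 37·858 + 1
41: 31747 = 41·774 + 13
43: 31747 = 43·738 + 13
47: 31747 = 47·675 + 22
53: 31747 = 53·599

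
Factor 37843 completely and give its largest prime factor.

71

37843 = 13 · 2911
2911 = 41 · 71
71 is prime.
So 37843 = 13 · 41 · 71; the largest prime factor is 71.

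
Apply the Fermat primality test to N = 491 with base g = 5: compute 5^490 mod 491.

1

5^1 ≡ 5 (mod 491)
5^2 ≡ 5^2 = 25 ≡ 25 (mod 491)
5^4 ≡ 25^2 = 625 ≡ 134 (mod 491)
5^8 ≡ 134^2 = 17956 ≡ 280 (mod 491)
5^16 ≡ 280^2 = 78400 ≡ 331 (mod 491)
5^32 ≡ 331^2 = 109561 ≡ 68 (mod 491)
5^64 ≡ 68^2 = 4624 ≡ 205 (mod 491)
5^128 ≡ 205^2 = 42025 ≡ 290 (mod 491)
5^256 ≡ 290^2 = 84100 ≡ 139 (mod 491)
490 = 256 + 128 + 64 + 32 + 8 + 2 in binary powers of 2.
So 5^490 ≡ 139 · 290 · 205 · 68 · 280 · 25 ≡ 1 (mod 491).
Since the result is 1, base 5 gives no evidence that 491 is composite.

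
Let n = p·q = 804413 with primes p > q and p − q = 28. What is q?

883

Since p = q + 28, we have 804413 = q(q + 28), so q² + 28q − 804413 = 0.
Discriminant: 28² + 4·804413 = 784 + 3217652 = 3218436; √3218436 = 1794.
q = (−28 + 1794)/2 = 883, and p = q + 28 = 911.
Check: 883 · 911 = 804413.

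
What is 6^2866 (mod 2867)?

6^1 ≡ 6 (mod 2867)
6^2 ≡ 6^2 = 36 ≡ 36 (mod 2867)
6^4 ≡ 36^2 = 1296 ≡ 1296 (mod 2867)
6^8 ≡ 1296^2 = 1679616 ≡ 2421 (mod 2867)
6^16 ≡ 2421^2 = 5861241 ≡ 1093 (mod 2867)
6^32 ≡ 1093^2 = 1194649 ≡ 1977 (mod 2867)
6^64 ≡ 1977^2 = 3908529 ≡ 808 (mod 2867)
6^128 ≡ 808^2 = 652864 ≡ 2055 (mod 2867)
6^256 ≡ 2055^2 = 4223025 ≡ 2801 (mod 2867)
6^512 ≡ 2801^2 = 7845601 ≡ 1489 (mod 2867)
6^1024 ≡ 1489^2 = 2217121 ≡ 930 (mod 2867)
6^2048 ≡ 930^2 = 864900 ≡ 1933 (mod 2867)
2866 = 2048 + 512 + 256 + 32 + 16 + 2 in binary powers of 2.
So 6^2866 ≡ 1933 · 1489 · 2801 · 1977 · 1093 · 36 ≡ 1896 (mod 2867).
Since 1896 ≠ 1, base 6 is a Fermat witness: 2867 is composite.

1896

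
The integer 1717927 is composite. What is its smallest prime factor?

1717927 is odd.
Digit sum 34, not divisible by 3.
Ends in 7: not divisible by 5.
7: 1717927 = 7·245418 + 1
11: 1717927 = 11·156175 + 2
13: 1717927 = 13·132148 + 3
17: 1717927 = 17·101054 + 9
19: 1717927 = 19·90417 + 4
23: 1717927 = 23·74692 + 11
29: 1717927 = 29·59238 + 25
31: 1717927 = 31·55417

31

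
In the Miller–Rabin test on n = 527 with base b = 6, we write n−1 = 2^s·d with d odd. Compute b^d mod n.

150

527 − 1 = 526 = 2^1 · 263, so d = 263.
6^1 ≡ 6 (mod 527)
6^2 ≡ 6^2 = 36 ≡ 36 (mod 527)
6^4 ≡ 36^2 = 1296 ≡ 242 (mod 527)
6^8 ≡ 242^2 = 58564 ≡ 67 (mod 527)
6^16 ≡ 67^2 = 4489 ≡ 273 (mod 527)
6^32 ≡ 273^2 = 74529 ≡ 222 (mod 527)
6^64 ≡ 222^2 = 49284 ≡ 273 (mod 527)
6^128 ≡ 273^2 = 74529 ≡ 222 (mod 527)
6^256 ≡ 222^2 = 49284 ≡ 273 (mod 527)
263 = 256 + 4 + 2 + 1 in binary powers of 2.
So 6^263 ≡ 273 · 242 · 36 · 6 ≡ 150 (mod 527).
Squaring chain: 150; never reaches −1, so base 6 is a Miller–Rabin witness that 527 is composite.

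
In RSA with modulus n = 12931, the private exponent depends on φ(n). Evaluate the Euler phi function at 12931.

12672

Factor: 12931 = 67 · 193.
φ(12931) = (67−1) · (193−1) = 66 · 192 = 12672.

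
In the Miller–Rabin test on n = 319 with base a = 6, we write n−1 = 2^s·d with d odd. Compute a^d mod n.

319 − 1 = 318 = 2^1 · 159, so d = 159.
6^1 ≡ 6 (mod 319)
6^2 ≡ 6^2 = 36 ≡ 36 (mod 319)
6^4 ≡ 36^2 = 1296 ≡ 20 (mod 319)
6^8 ≡ 20^2 = 400 ≡ 81 (mod 319)
6^16 ≡ 81^2 = 6561 ≡ 181 (mod 319)
6^32 ≡ 181^2 = 32761 ≡ 223 (mod 319)
6^64 ≡ 223^2 = 49729 ≡ 284 (mod 319)
6^128 ≡ 284^2 = 80656 ≡ 268 (mod 319)
159 = 128 + 16 + 8 + 4 + 2 + 1 in binary powers of 2.
So 6^159 ≡ 268 · 181 · 81 · 20 · 36 · 6 ≡ 178 (mod 319).
Squaring chain: 178; never reaches −1, so base 6 is a Miller–Rabin witness that 319 is composite.

178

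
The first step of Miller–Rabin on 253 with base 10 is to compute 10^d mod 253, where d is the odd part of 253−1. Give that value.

253 − 1 = 252 = 2^2 · 63, so d = 63.
10^1 ≡ 10 (mod 253)
10^2 ≡ 10^2 = 100 ≡ 100 (mod 253)
10^4 ≡ 100^2 = 10000 ≡ 133 (mod 253)
10^8 ≡ 133^2 = 17689 ≡ 232 (mod 253)
10^16 ≡ 232^2 = 53824 ≡ 188 (mod 253)
10^32 ≡ 188^2 = 35344 ≡ 177 (mod 253)
63 = 32 + 16 + 8 + 4 + 2 + 1 in binary powers of 2.
So 10^63 ≡ 177 · 188 · 232 · 133 · 100 · 10 ≡ 21 (mod 253).
Squaring chain: 21 → 188; never reaches −1, so base 10 is a Miller–Rabin witness that 253 is composite.

21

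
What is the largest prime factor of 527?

527 = 17 · 31
31 is prime.
So 527 = 17 · 31; the largest prime factor is 31.

31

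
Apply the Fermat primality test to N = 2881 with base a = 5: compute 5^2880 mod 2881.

1466

5^1 ≡ 5 (mod 2881)
5^2 ≡ 5^2 = 25 ≡ 25 (mod 2881)
5^4 ≡ 25^2 = 625 ≡ 625 (mod 2881)
5^8 ≡ 625^2 = 390625 ≡ 1690 (mod 2881)
5^16 ≡ 1690^2 = 2856100 ≡ 1029 (mod 2881)
5^32 ≡ 1029^2 = 1058841 ≡ 1514 (mod 2881)
5^64 ≡ 1514^2 = 2292196 ≡ 1801 (mod 2881)
5^128 ≡ 1801^2 = 3243601 ≡ 2476 (mod 2881)
5^256 ≡ 2476^2 = 6130576 ≡ 2689 (mod 2881)
5^512 ≡ 2689^2 = 7230721 ≡ 2292 (mod 2881)
5^1024 ≡ 2292^2 = 5253264 ≡ 1201 (mod 2881)
5^2048 ≡ 1201^2 = 1442401 ≡ 1901 (mod 2881)
2880 = 2048 + 512 + 256 + 64 in binary powers of 2.
So 5^2880 ≡ 1901 · 2292 · 2689 · 1801 ≡ 1466 (mod 2881).
Since 1466 ≠ 1, base 5 is a Fermat witness: 2881 is composite.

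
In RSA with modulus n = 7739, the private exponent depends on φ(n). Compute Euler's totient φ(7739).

Factor: 7739 = 71 · 109.
φ(7739) = (71−1) · (109−1) = 70 · 108 = 7560.

7560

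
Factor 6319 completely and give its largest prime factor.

89

6319 = 71 · 89
89 is prime.
So 6319 = 71 · 89; the largest prime factor is 89.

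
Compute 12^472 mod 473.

12^1 ≡ 12 (mod 473)
12^2 ≡ 12^2 = 144 ≡ 144 (mod 473)
12^4 ≡ 144^2 = 20736 ≡ 397 (mod 473)
12^8 ≡ 397^2 = 157609 ≡ 100 (mod 473)
12^16 ≡ 100^2 = 10000 ≡ 67 (mod 473)
12^32 ≡ 67^2 = 4489 ≡ 232 (mod 473)
12^64 ≡ 232^2 = 53824 ≡ 375 (mod 473)
12^128 ≡ 375^2 = 140625 ≡ 144 (mod 473)
12^256 ≡ 144^2 = 20736 ≡ 397 (mod 473)
472 = 256 + 128 + 64 + 16 + 8 in binary powers of 2.
So 12^472 ≡ 397 · 144 · 375 · 67 · 100 ≡ 210 (mod 473).
Since 210 ≠ 1, base 12 is a Fermat witness: 473 is composite.

210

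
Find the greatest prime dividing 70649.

53

70649 = 31 · 2279
2279 = 43 · 53
53 is prime.
So 70649 = 31 · 43 · 53; the largest prime factor is 53.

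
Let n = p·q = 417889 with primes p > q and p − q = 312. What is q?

509

Since p = q + 312, we have 417889 = q(q + 312), so q² + 312q − 417889 = 0.
Discriminant: 312² + 4·417889 = 97344 + 1671556 = 1768900; √1768900 = 1330.
q = (−312 + 1330)/2 = 509, and p = q + 312 = 821.
Check: 509 · 821 = 417889.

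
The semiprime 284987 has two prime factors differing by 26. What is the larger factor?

Since p = q + 26, we have 284987 = q(q + 26), so q² + 26q − 284987 = 0.
Discriminant: 26² + 4·284987 = 676 + 1139948 = 1140624; √1140624 = 1068.
q = (−26 + 1068)/2 = 521, and p = q + 26 = 547.
Check: 521 · 547 = 284987.

547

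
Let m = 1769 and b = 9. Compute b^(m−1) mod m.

9^1 ≡ 9 (mod 1769)
9^2 ≡ 9^2 = 81 ≡ 81 (mod 1769)
9^4 ≡ 81^2 = 6561 ≡ 1254 (mod 1769)
9^8 ≡ 1254^2 = 1572516 ≡ 1644 (mod 1769)
9^16 ≡ 1644^2 = 2702736 ≡ 1473 (mod 1769)
9^32 ≡ 1473^2 = 2169729 ≡ 935 (mod 1769)
9^64 ≡ 935^2 = 874225 ≡ 339 (mod 1769)
9^128 ≡ 339^2 = 114921 ≡ 1705 (mod 1769)
9^256 ≡ 1705^2 = 2907025 ≡ 558 (mod 1769)
9^512 ≡ 558^2 = 311364 ≡ 20 (mod 1769)
9^1024 ≡ 20^2 = 400 ≡ 400 (mod 1769)
1768 = 1024 + 512 + 128 + 64 + 32 + 8 in binary powers of 2.
So 9^1768 ≡ 400 · 20 · 1705 · 339 · 935 · 1644 ≡ 790 (mod 1769).
Since 790 ≠ 1, base 9 is a Fermat witness: 1769 is composite.

790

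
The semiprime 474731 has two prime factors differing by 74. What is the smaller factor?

Since p = q + 74, we have 474731 = q(q + 74), so q² + 74q − 474731 = 0.
Discriminant: 74² + 4·474731 = 5476 + 1898924 = 1904400; √1904400 = 1380.
q = (−74 + 1380)/2 = 653, and p = q + 74 = 727.
Check: 653 · 727 = 474731.

653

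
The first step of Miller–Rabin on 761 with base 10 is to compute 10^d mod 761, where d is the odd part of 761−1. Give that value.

39

761 − 1 = 760 = 2^3 · 95, so d = 95.
10^1 ≡ 10 (mod 761)
10^2 ≡ 10^2 = 100 ≡ 100 (mod 761)
10^4 ≡ 100^2 = 10000 ≡ 107 (mod 761)
10^8 ≡ 107^2 = 11449 ≡ 34 (mod 761)
10^16 ≡ 34^2 = 1156 ≡ 395 (mod 761)
10^32 ≡ 395^2 = 156025 ≡ 20 (mod 761)
10^64 ≡ 20^2 = 400 ≡ 400 (mod 761)
95 = 64 + 16 + 8 + 4 + 2 + 1 in binary powers of 2.
So 10^95 ≡ 400 · 395 · 34 · 107 · 100 · 10 ≡ 39 (mod 761).
Squaring chain: 39 → 760 → 1; reaches −1, so base 10 does not prove 761 composite.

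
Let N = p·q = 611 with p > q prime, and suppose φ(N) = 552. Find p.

φ(n) = (p−1)(q−1) = n − (p+q) + 1, so p + q = 611 − 552 + 1 = 60.
p and q are the roots of t² − 60t + 611 = 0.
Discriminant: 60² − 4·611 = 3600 − 2444 = 1156; √1156 = 34.
q = (60 − 34)/2 = 13, p = (60 + 34)/2 = 47.
Check: 13 · 47 = 611.

47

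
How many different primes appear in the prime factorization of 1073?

1073 = 29 · 37
1073 = 29 · 37, which has 2 distinct prime factors.

2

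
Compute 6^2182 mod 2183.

6^1 ≡ 6 (mod 2183)
6^2 ≡ 6^2 = 36 ≡ 36 (mod 2183)
6^4 ≡ 36^2 = 1296 ≡ 1296 (mod 2183)
6^8 ≡ 1296^2 = 1679616 ≡ 889 (mod 2183)
6^16 ≡ 889^2 = 790321 ≡ 75 (mod 2183)
6^32 ≡ 75^2 = 5625 ≡ 1259 (mod 2183)
6^64 ≡ 1259^2 = 1585081 ≡ 223 (mod 2183)
6^128 ≡ 223^2 = 49729 ≡ 1703 (mod 2183)
6^256 ≡ 1703^2 = 2900209 ≡ 1185 (mod 2183)
6^512 ≡ 1185^2 = 1404225 ≡ 556 (mod 2183)
6^1024 ≡ 556^2 = 309136 ≡ 1333 (mod 2183)
6^2048 ≡ 1333^2 = 1776889 ≡ 2110 (mod 2183)
2182 = 2048 + 128 + 4 + 2 in binary powers of 2.
So 6^2182 ≡ 2110 · 1703 · 1296 · 36 ≡ 1553 (mod 2183).
Since 1553 ≠ 1, base 6 is a Fermat witness: 2183 is composite.

1553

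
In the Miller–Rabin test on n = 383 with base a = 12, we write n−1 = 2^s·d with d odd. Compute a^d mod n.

1

383 − 1 = 382 = 2^1 · 191, so d = 191.
12^1 ≡ 12 (mod 383)
12^2 ≡ 12^2 = 144 ≡ 144 (mod 383)
12^4 ≡ 144^2 = 20736 ≡ 54 (mod 383)
12^8 ≡ 54^2 = 2916 ≡ 235 (mod 383)
12^16 ≡ 235^2 = 55225 ≡ 73 (mod 383)
12^32 ≡ 73^2 = 5329 ≡ 350 (mod 383)
12^64 ≡ 350^2 = 122500 ≡ 323 (mod 383)
12^128 ≡ 323^2 = 104329 ≡ 153 (mod 383)
191 = 128 + 32 + 16 + 8 + 4 + 2 + 1 in binary powers of 2.
So 12^191 ≡ 153 · 350 · 73 · 235 · 54 · 144 · 12 ≡ 1 (mod 383).
Since 12^d ≡ 1 (mod 383), base 12 does not prove 383 composite.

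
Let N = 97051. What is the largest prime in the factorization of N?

97051 = 37 · 2623
2623 = 43 · 61
61 is prime.
So 97051 = 37 · 43 · 61; the largest prime factor is 61.

61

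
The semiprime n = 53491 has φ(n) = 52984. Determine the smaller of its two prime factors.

φ(n) = (p−1)(q−1) = n − (p+q) + 1, so p + q = 53491 − 52984 + 1 = 508.
p and q are the roots of t² − 508t + 53491 = 0.
Discriminant: 508² − 4·53491 = 258064 − 213964 = 44100; √44100 = 210.
q = (508 − 210)/2 = 149, p = (508 + 210)/2 = 359.
Check: 149 · 359 = 53491.

149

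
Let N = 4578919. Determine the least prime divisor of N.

79

4578919 is odd.
Digit sum 43, not divisible by 3.
Ends in 9: not divisible by 5.
7: 4578919 = 7·654131 + 2
11: 4578919 = 11·416265 + 4
13: 4578919 = 13·352224 + 7
17: 4578919 = 17·269348 + 3
19: 4578919 = 19·240995 + 14
23: 4578919 = 23·199083 + 10
29: 4578919 = 29·157893 + 22
31: 4578919 = 31·147707 + 2
37: 4578919 = 37·123754 + 21
41: 4578919 = 41·111680 + 39
43: 4578919 = 43·106486 + 21
47: 4578919 = 47·97423 + 38
53: 4578919 = 53·86394 + 37
59: 4578919 = 59·77608 + 47
61: 4578919 = 61·75064 + 15
67: 4578919 = 67·68342 + 5
71: 4578919 = 71·64491 + 58
73: 4578919 = 73·62724 + 67
79: 4578919 = 79·57961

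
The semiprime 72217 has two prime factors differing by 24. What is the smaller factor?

257

Since p = q + 24, we have 72217 = q(q + 24), so q² + 24q − 72217 = 0.
Discriminant: 24² + 4·72217 = 576 + 288868 = 289444; √289444 = 538.
q = (−24 + 538)/2 = 257, and p = q + 24 = 281.
Check: 257 · 281 = 72217.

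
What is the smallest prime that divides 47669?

47669 is odd.
Digit sum 32, not divisible by 3.
Ends in 9: not divisible by 5.
7: 47669 = 7·6809 + 6
11: 47669 = 11·4333 + 6
13: 47669 = 13·3666 + 11
17: 47669 = 17·2804 + 1
19: 47669 = 19·2508 + 17
23: 47669 = 23·2072 + 13
29: 47669 = 29·1643 + 22
31: 47669 = 31·1537 + 22
37: 47669 = 37·1288 + 13
41: 47669 = 41·1162 + 27
43: 47669 = 43·1108 + 25
47: 47669 = 47·1014 + 11
53: 47669 = 53·899 + 22
59: 47669 = 59·807 + 56
61: 47669 = 61·781 + 28
67: 47669 = 67·711 + 32
71: 47669 = 71·671 + 28
73: 47669 = 73·653

73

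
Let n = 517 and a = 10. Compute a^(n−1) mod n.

397

10^1 ≡ 10 (mod 517)
10^2 ≡ 10^2 = 100 ≡ 100 (mod 517)
10^4 ≡ 100^2 = 10000 ≡ 177 (mod 517)
10^8 ≡ 177^2 = 31329 ≡ 309 (mod 517)
10^16 ≡ 309^2 = 95481 ≡ 353 (mod 517)
10^32 ≡ 353^2 = 124609 ≡ 12 (mod 517)
10^64 ≡ 12^2 = 144 ≡ 144 (mod 517)
10^128 ≡ 144^2 = 20736 ≡ 56 (mod 517)
10^256 ≡ 56^2 = 3136 ≡ 34 (mod 517)
10^512 ≡ 34^2 = 1156 ≡ 122 (mod 517)
516 = 512 + 4 in binary powers of 2.
So 10^516 ≡ 122 · 177 ≡ 397 (mod 517).
Since 397 ≠ 1, base 10 is a Fermat witness: 517 is composite.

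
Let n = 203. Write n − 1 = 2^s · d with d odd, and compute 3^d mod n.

89

203 − 1 = 202 = 2^1 · 101, so d = 101.
3^1 ≡ 3 (mod 203)
3^2 ≡ 3^2 = 9 ≡ 9 (mod 203)
3^4 ≡ 9^2 = 81 ≡ 81 (mod 203)
3^8 ≡ 81^2 = 6561 ≡ 65 (mod 203)
3^16 ≡ 65^2 = 4225 ≡ 165 (mod 203)
3^32 ≡ 165^2 = 27225 ≡ 23 (mod 203)
3^64 ≡ 23^2 = 529 ≡ 123 (mod 203)
101 = 64 + 32 + 4 + 1 in binary powers of 2.
So 3^101 ≡ 123 · 23 · 81 · 3 ≡ 89 (mod 203).
Squaring chain: 89; never reaches −1, so base 3 is a Miller–Rabin witness that 203 is composite.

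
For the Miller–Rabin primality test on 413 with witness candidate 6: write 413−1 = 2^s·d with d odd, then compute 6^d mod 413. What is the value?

279

413 − 1 = 412 = 2^2 · 103, so d = 103.
6^1 ≡ 6 (mod 413)
6^2 ≡ 6^2 = 36 ≡ 36 (mod 413)
6^4 ≡ 36^2 = 1296 ≡ 57 (mod 413)
6^8 ≡ 57^2 = 3249 ≡ 358 (mod 413)
6^16 ≡ 358^2 = 128164 ≡ 134 (mod 413)
6^32 ≡ 134^2 = 17956 ≡ 197 (mod 413)
6^64 ≡ 197^2 = 38809 ≡ 400 (mod 413)
103 = 64 + 32 + 4 + 2 + 1 in binary powers of 2.
So 6^103 ≡ 400 · 197 · 57 · 36 · 6 ≡ 279 (mod 413).
Squaring chain: 279 → 197; never reaches −1, so base 6 is a Miller–Rabin witness that 413 is composite.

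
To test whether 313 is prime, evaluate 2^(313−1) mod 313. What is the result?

2^1 ≡ 2 (mod 313)
2^2 ≡ 2^2 = 4 ≡ 4 (mod 313)
2^4 ≡ 4^2 = 16 ≡ 16 (mod 313)
2^8 ≡ 16^2 = 256 ≡ 256 (mod 313)
2^16 ≡ 256^2 = 65536 ≡ 119 (mod 313)
2^32 ≡ 119^2 = 14161 ≡ 76 (mod 313)
2^64 ≡ 76^2 = 5776 ≡ 142 (mod 313)
2^128 ≡ 142^2 = 20164 ≡ 132 (mod 313)
2^256 ≡ 132^2 = 17424 ≡ 209 (mod 313)
312 = 256 + 32 + 16 + 8 in binary powers of 2.
So 2^312 ≡ 209 · 76 · 119 · 256 ≡ 1 (mod 313).
Since the result is 1, base 2 gives no evidence that 313 is composite.

1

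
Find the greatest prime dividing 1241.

1241 = 17 · 73
73 is prime.
So 1241 = 17 · 73; the largest prime factor is 73.

73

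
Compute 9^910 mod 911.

9^1 ≡ 9 (mod 911)
9^2 ≡ 9^2 = 81 ≡ 81 (mod 911)
9^4 ≡ 81^2 = 6561 ≡ 184 (mod 911)
9^8 ≡ 184^2 = 33856 ≡ 149 (mod 911)
9^16 ≡ 149^2 = 22201 ≡ 337 (mod 911)
9^32 ≡ 337^2 = 113569 ≡ 605 (mod 911)
9^64 ≡ 605^2 = 366025 ≡ 714 (mod 911)
9^128 ≡ 714^2 = 509796 ≡ 547 (mod 911)
9^256 ≡ 547^2 = 299209 ≡ 401 (mod 911)
9^512 ≡ 401^2 = 160801 ≡ 465 (mod 911)
910 = 512 + 256 + 128 + 8 + 4 + 2 in binary powers of 2.
So 9^910 ≡ 465 · 401 · 547 · 149 · 184 · 81 ≡ 1 (mod 911).
Since the result is 1, base 9 gives no evidence that 911 is composite.

1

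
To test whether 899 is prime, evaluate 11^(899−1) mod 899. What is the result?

382

11^1 ≡ 11 (mod 899)
11^2 ≡ 11^2 = 121 ≡ 121 (mod 899)
11^4 ≡ 121^2 = 14641 ≡ 257 (mod 899)
11^8 ≡ 257^2 = 66049 ≡ 422 (mod 899)
11^16 ≡ 422^2 = 178084 ≡ 82 (mod 899)
11^32 ≡ 82^2 = 6724 ≡ 431 (mod 899)
11^64 ≡ 431^2 = 185761 ≡ 567 (mod 899)
11^128 ≡ 567^2 = 321489 ≡ 546 (mod 899)
11^256 ≡ 546^2 = 298116 ≡ 547 (mod 899)
11^512 ≡ 547^2 = 299209 ≡ 741 (mod 899)
898 = 512 + 256 + 128 + 2 in binary powers of 2.
So 11^898 ≡ 741 · 547 · 546 · 121 ≡ 382 (mod 899).
Since 382 ≠ 1, base 11 is a Fermat witness: 899 is composite.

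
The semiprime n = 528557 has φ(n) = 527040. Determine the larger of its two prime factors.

φ(n) = (p−1)(q−1) = n − (p+q) + 1, so p + q = 528557 − 527040 + 1 = 1518.
p and q are the roots of t² − 1518t + 528557 = 0.
Discriminant: 1518² − 4·528557 = 2304324 − 2114228 = 190096; √190096 = 436.
q = (1518 − 436)/2 = 541, p = (1518 + 436)/2 = 977.
Check: 541 · 977 = 528557.

977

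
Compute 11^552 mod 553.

302

11^1 ≡ 11 (mod 553)
11^2 ≡ 11^2 = 121 ≡ 121 (mod 553)
11^4 ≡ 121^2 = 14641 ≡ 263 (mod 553)
11^8 ≡ 263^2 = 69169 ≡ 44 (mod 553)
11^16 ≡ 44^2 = 1936 ≡ 277 (mod 553)
11^32 ≡ 277^2 = 76729 ≡ 415 (mod 553)
11^64 ≡ 415^2 = 172225 ≡ 242 (mod 553)
11^128 ≡ 242^2 = 58564 ≡ 499 (mod 553)
11^256 ≡ 499^2 = 249001 ≡ 151 (mod 553)
11^512 ≡ 151^2 = 22801 ≡ 128 (mod 553)
552 = 512 + 32 + 8 in binary powers of 2.
So 11^552 ≡ 128 · 415 · 44 ≡ 302 (mod 553).
Since 302 ≠ 1, base 11 is a Fermat witness: 553 is composite.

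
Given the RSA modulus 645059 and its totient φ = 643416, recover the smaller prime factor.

φ(n) = (p−1)(q−1) = n − (p+q) + 1, so p + q = 645059 − 643416 + 1 = 1644.
p and q are the roots of t² − 1644t + 645059 = 0.
Discriminant: 1644² − 4·645059 = 2702736 − 2580236 = 122500; √122500 = 350.
q = (1644 − 350)/2 = 647, p = (1644 + 350)/2 = 997.
Check: 647 · 997 = 645059.

647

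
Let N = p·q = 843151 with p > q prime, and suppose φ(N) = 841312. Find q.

863

φ(n) = (p−1)(q−1) = n − (p+q) + 1, so p + q = 843151 − 841312 + 1 = 1840.
p and q are the roots of t² − 1840t + 843151 = 0.
Discriminant: 1840² − 4·843151 = 3385600 − 3372604 = 12996; √12996 = 114.
q = (1840 − 114)/2 = 863, p = (1840 + 114)/2 = 977.
Check: 863 · 977 = 843151.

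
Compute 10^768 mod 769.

1

10^1 ≡ 10 (mod 769)
10^2 ≡ 10^2 = 100 ≡ 100 (mod 769)
10^4 ≡ 100^2 = 10000 ≡ 3 (mod 769)
10^8 ≡ 3^2 = 9 ≡ 9 (mod 769)
10^16 ≡ 9^2 = 81 ≡ 81 (mod 769)
10^32 ≡ 81^2 = 6561 ≡ 409 (mod 769)
10^64 ≡ 409^2 = 167281 ≡ 408 (mod 769)
10^128 ≡ 408^2 = 166464 ≡ 360 (mod 769)
10^256 ≡ 360^2 = 129600 ≡ 408 (mod 769)
10^512 ≡ 408^2 = 166464 ≡ 360 (mod 769)
768 = 512 + 256 in binary powers of 2.
So 10^768 ≡ 360 · 408 ≡ 1 (mod 769).
Since the result is 1, base 10 gives no evidence that 769 is composite.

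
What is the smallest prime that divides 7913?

41

7913 is odd.
Digit sum 20, not divisible by 3.
Ends in 3: not divisible by 5.
7: 7913 = 7·1130 + 3
11: 7913 = 11·719 + 4
13: 7913 = 13·608 + 9
17: 7913 = 17·465 + 8
19: 7913 = 19·416 + 9
23: 7913 = 23·344 + 1
29: 7913 = 29·272 + 25
31: 7913 = 31·255 + 8
37: 7913 = 37·213 + 32
41: 7913 = 41·193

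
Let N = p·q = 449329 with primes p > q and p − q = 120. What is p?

733

Since p = q + 120, we have 449329 = q(q + 120), so q² + 120q − 449329 = 0.
Discriminant: 120² + 4·449329 = 14400 + 1797316 = 1811716; √1811716 = 1346.
q = (−120 + 1346)/2 = 613, and p = q + 120 = 733.
Check: 613 · 733 = 449329.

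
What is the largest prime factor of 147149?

147149 = 37 · 3977
3977 = 41 · 97
97 is prime.
So 147149 = 37 · 41 · 97; the largest prime factor is 97.

97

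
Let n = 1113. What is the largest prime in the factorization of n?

1113 = 3 · 371
371 = 7 · 53
53 is prime.
So 1113 = 3 · 7 · 53; the largest prime factor is 53.

53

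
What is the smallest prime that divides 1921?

17

1921 is odd.
Digit sum 13, not divisible by 3.
Ends in 1: not divisible by 5.
7: 1921 = 7·274 + 3
11: 1921 = 11·174 + 7
13: 1921 = 13·147 + 10
17: 1921 = 17·113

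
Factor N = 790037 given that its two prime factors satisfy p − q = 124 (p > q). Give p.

Since p = q + 124, we have 790037 = q(q + 124), so q² + 124q − 790037 = 0.
Discriminant: 124² + 4·790037 = 15376 + 3160148 = 3175524; √3175524 = 1782.
q = (−124 + 1782)/2 = 829, and p = q + 124 = 953.
Check: 829 · 953 = 790037.

953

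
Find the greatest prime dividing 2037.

97

2037 = 3 · 679
679 = 7 · 97
97 is prime.
So 2037 = 3 · 7 · 97; the largest prime factor is 97.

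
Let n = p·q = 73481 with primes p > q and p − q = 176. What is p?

Since p = q + 176, we have 73481 = q(q + 176), so q² + 176q − 73481 = 0.
Discriminant: 176² + 4·73481 = 30976 + 293924 = 324900; √324900 = 570.
q = (−176 + 570)/2 = 197, and p = q + 176 = 373.
Check: 197 · 373 = 73481.

373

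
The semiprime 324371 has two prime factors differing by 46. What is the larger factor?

Since p = q + 46, we have 324371 = q(q + 46), so q² + 46q − 324371 = 0.
Discriminant: 46² + 4·324371 = 2116 + 1297484 = 1299600; √1299600 = 1140.
q = (−46 + 1140)/2 = 547, and p = q + 46 = 593.
Check: 547 · 593 = 324371.

593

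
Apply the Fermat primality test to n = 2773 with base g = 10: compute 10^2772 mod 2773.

1113

10^1 ≡ 10 (mod 2773)
10^2 ≡ 10^2 = 100 ≡ 100 (mod 2773)
10^4 ≡ 100^2 = 10000 ≡ 1681 (mod 2773)
10^8 ≡ 1681^2 = 2825761 ≡ 74 (mod 2773)
10^16 ≡ 74^2 = 5476 ≡ 2703 (mod 2773)
10^32 ≡ 2703^2 = 7306209 ≡ 2127 (mod 2773)
10^64 ≡ 2127^2 = 4524129 ≡ 1366 (mod 2773)
10^128 ≡ 1366^2 = 1865956 ≡ 2500 (mod 2773)
10^256 ≡ 2500^2 = 6250000 ≡ 2431 (mod 2773)
10^512 ≡ 2431^2 = 5909761 ≡ 498 (mod 2773)
10^1024 ≡ 498^2 = 248004 ≡ 1207 (mod 2773)
10^2048 ≡ 1207^2 = 1456849 ≡ 1024 (mod 2773)
2772 = 2048 + 512 + 128 + 64 + 16 + 4 in binary powers of 2.
So 10^2772 ≡ 1024 · 498 · 2500 · 1366 · 2703 · 1681 ≡ 1113 (mod 2773).
Since 1113 ≠ 1, base 10 is a Fermat witness: 2773 is composite.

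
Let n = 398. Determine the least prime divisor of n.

2

398 is even: 2 divides it.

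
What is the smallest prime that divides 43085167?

43085167 is odd.
Digit sum 34, not divisible by 3.
Ends in 7: not divisible by 5.
7: 43085167 = 7·6155023 + 6
11: 43085167 = 11·3916833 + 4
13: 43085167 = 13·3314243 + 8
17: 43085167 = 17·2534421 + 10
19: 43085167 = 19·2267640 + 7
23: 43085167 = 23·1873268 + 3
29: 43085167 = 29·1485695 + 12
31: 43085167 = 31·1389844 + 3
37: 43085167 = 37·1164463 + 36
41: 43085167 = 41·1050857 + 30
43: 43085167 = 43·1001980 + 27
47: 43085167 = 47·916705 + 32
53: 43085167 = 53·812927 + 36
59: 43085167 = 59·730257 + 4
61: 43085167 = 61·706314 + 13
67: 43085167 = 67·643062 + 13
71: 43085167 = 71·606833 + 24
73: 43085167 = 73·590207 + 56
79: 43085167 = 79·545381 + 68
83: 43085167 = 83·519098 + 33
89: 43085167 = 89·484103

89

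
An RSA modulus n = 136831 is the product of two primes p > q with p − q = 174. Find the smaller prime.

293

Since p = q + 174, we have 136831 = q(q + 174), so q² + 174q − 136831 = 0.
Discriminant: 174² + 4·136831 = 30276 + 547324 = 577600; √577600 = 760.
q = (−174 + 760)/2 = 293, and p = q + 174 = 467.
Check: 293 · 467 = 136831.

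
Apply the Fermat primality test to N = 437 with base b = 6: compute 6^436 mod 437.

118

6^1 ≡ 6 (mod 437)
6^2 ≡ 6^2 = 36 ≡ 36 (mod 437)
6^4 ≡ 36^2 = 1296 ≡ 422 (mod 437)
6^8 ≡ 422^2 = 178084 ≡ 225 (mod 437)
6^16 ≡ 225^2 = 50625 ≡ 370 (mod 437)
6^32 ≡ 370^2 = 136900 ≡ 119 (mod 437)
6^64 ≡ 119^2 = 14161 ≡ 177 (mod 437)
6^128 ≡ 177^2 = 31329 ≡ 302 (mod 437)
6^256 ≡ 302^2 = 91204 ≡ 308 (mod 437)
436 = 256 + 128 + 32 + 16 + 4 in binary powers of 2.
So 6^436 ≡ 308 · 302 · 119 · 370 · 422 ≡ 118 (mod 437).
Since 118 ≠ 1, base 6 is a Fermat witness: 437 is composite.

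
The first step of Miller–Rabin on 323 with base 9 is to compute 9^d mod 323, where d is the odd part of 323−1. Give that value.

323 − 1 = 322 = 2^1 · 161, so d = 161.
9^1 ≡ 9 (mod 323)
9^2 ≡ 9^2 = 81 ≡ 81 (mod 323)
9^4 ≡ 81^2 = 6561 ≡ 101 (mod 323)
9^8 ≡ 101^2 = 10201 ≡ 188 (mod 323)
9^16 ≡ 188^2 = 35344 ≡ 137 (mod 323)
9^32 ≡ 137^2 = 18769 ≡ 35 (mod 323)
9^64 ≡ 35^2 = 1225 ≡ 256 (mod 323)
9^128 ≡ 256^2 = 65536 ≡ 290 (mod 323)
161 = 128 + 32 + 1 in binary powers of 2.
So 9^161 ≡ 290 · 35 · 9 ≡ 264 (mod 323).
Squaring chain: 264; never reaches −1, so base 9 is a Miller–Rabin witness that 323 is composite.

264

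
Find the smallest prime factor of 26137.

59

26137 is odd.
Digit sum 19, not divisible by 3.
Ends in 7: not divisible by 5.
7: 26137 = 7·3733 + 6
11: 26137 = 11·2376 + 1
13: 26137 = 13·2010 + 7
17: 26137 = 17·1537 + 8
19: 26137 = 19·1375 + 12
23: 26137 = 23·1136 + 9
29: 26137 = 29·901 + 8
31: 26137 = 31·843 + 4
37: 26137 = 37·706 + 15
41: 26137 = 41·637 + 20
43: 26137 = 43·607 + 36
47: 26137 = 47·556 + 5
53: 26137 = 53·493 + 8
59: 26137 = 59·443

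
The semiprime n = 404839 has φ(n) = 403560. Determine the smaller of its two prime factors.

φ(n) = (p−1)(q−1) = n − (p+q) + 1, so p + q = 404839 − 403560 + 1 = 1280.
p and q are the roots of t² − 1280t + 404839 = 0.
Discriminant: 1280² − 4·404839 = 1638400 − 1619356 = 19044; √19044 = 138.
q = (1280 − 138)/2 = 571, p = (1280 + 138)/2 = 709.
Check: 571 · 709 = 404839.

571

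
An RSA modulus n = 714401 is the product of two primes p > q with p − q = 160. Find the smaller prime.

Since p = q + 160, we have 714401 = q(q + 160), so q² + 160q − 714401 = 0.
Discriminant: 160² + 4·714401 = 25600 + 2857604 = 2883204; √2883204 = 1698.
q = (−160 + 1698)/2 = 769, and p = q + 160 = 929.
Check: 769 · 929 = 714401.

769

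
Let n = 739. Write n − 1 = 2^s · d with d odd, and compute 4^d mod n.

1

739 − 1 = 738 = 2^1 · 369, so d = 369.
4^1 ≡ 4 (mod 739)
4^2 ≡ 4^2 = 16 ≡ 16 (mod 739)
4^4 ≡ 16^2 = 256 ≡ 256 (mod 739)
4^8 ≡ 256^2 = 65536 ≡ 504 (mod 739)
4^16 ≡ 504^2 = 254016 ≡ 539 (mod 739)
4^32 ≡ 539^2 = 290521 ≡ 94 (mod 739)
4^64 ≡ 94^2 = 8836 ≡ 707 (mod 739)
4^128 ≡ 707^2 = 499849 ≡ 285 (mod 739)
4^256 ≡ 285^2 = 81225 ≡ 674 (mod 739)
369 = 256 + 64 + 32 + 16 + 1 in binary powers of 2.
So 4^369 ≡ 674 · 707 · 94 · 539 · 4 ≡ 1 (mod 739).
Since 4^d ≡ 1 (mod 739), base 4 does not prove 739 composite.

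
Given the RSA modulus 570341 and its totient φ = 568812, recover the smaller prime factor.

643

φ(n) = (p−1)(q−1) = n − (p+q) + 1, so p + q = 570341 − 568812 + 1 = 1530.
p and q are the roots of t² − 1530t + 570341 = 0.
Discriminant: 1530² − 4·570341 = 2340900 − 2281364 = 59536; √59536 = 244.
q = (1530 − 244)/2 = 643, p = (1530 + 244)/2 = 887.
Check: 643 · 887 = 570341.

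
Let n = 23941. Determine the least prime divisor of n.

89

23941 is odd.
Digit sum 19, not divisible by 3.
Ends in 1: not divisible by 5.
7: 23941 = 7·3420 + 1
11: 23941 = 11·2176 + 5
13: 23941 = 13·1841 + 8
17: 23941 = 17·1408 + 5
19: 23941 = 19·1260 + 1
23: 23941 = 23·1040 + 21
29: 23941 = 29·825 + 16
31: 23941 = 31·772 + 9
37: 23941 = 37·647 + 2
41: 23941 = 41·583 + 38
43: 23941 = 43·556 + 33
47: 23941 = 47·509 + 18
53: 23941 = 53·451 + 38
59: 23941 = 59·405 + 46
61: 23941 = 61·392 + 29
67: 23941 = 67·357 + 22
71: 23941 = 71·337 + 14
73: 23941 = 73·327 + 70
79: 23941 = 79·303 + 4
83: 23941 = 83·288 + 37
89: 23941 = 89·269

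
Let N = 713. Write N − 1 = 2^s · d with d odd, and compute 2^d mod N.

140

713 − 1 = 712 = 2^3 · 89, so d = 89.
2^1 ≡ 2 (mod 713)
2^2 ≡ 2^2 = 4 ≡ 4 (mod 713)
2^4 ≡ 4^2 = 16 ≡ 16 (mod 713)
2^8 ≡ 16^2 = 256 ≡ 256 (mod 713)
2^16 ≡ 256^2 = 65536 ≡ 653 (mod 713)
2^32 ≡ 653^2 = 426409 ≡ 35 (mod 713)
2^64 ≡ 35^2 = 1225 ≡ 512 (mod 713)
89 = 64 + 16 + 8 + 1 in binary powers of 2.
So 2^89 ≡ 512 · 653 · 256 · 2 ≡ 140 (mod 713).
Squaring chain: 140 → 349 → 591; never reaches −1, so base 2 is a Miller–Rabin witness that 713 is composite.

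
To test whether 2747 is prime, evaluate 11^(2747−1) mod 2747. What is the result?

1320

11^1 ≡ 11 (mod 2747)
11^2 ≡ 11^2 = 121 ≡ 121 (mod 2747)
11^4 ≡ 121^2 = 14641 ≡ 906 (mod 2747)
11^8 ≡ 906^2 = 820836 ≡ 2230 (mod 2747)
11^16 ≡ 2230^2 = 4972900 ≡ 830 (mod 2747)
11^32 ≡ 830^2 = 688900 ≡ 2150 (mod 2747)
11^64 ≡ 2150^2 = 4622500 ≡ 2046 (mod 2747)
11^128 ≡ 2046^2 = 4186116 ≡ 2435 (mod 2747)
11^256 ≡ 2435^2 = 5929225 ≡ 1199 (mod 2747)
11^512 ≡ 1199^2 = 1437601 ≡ 920 (mod 2747)
11^1024 ≡ 920^2 = 846400 ≡ 324 (mod 2747)
11^2048 ≡ 324^2 = 104976 ≡ 590 (mod 2747)
2746 = 2048 + 512 + 128 + 32 + 16 + 8 + 2 in binary powers of 2.
So 11^2746 ≡ 590 · 920 · 2435 · 2150 · 830 · 2230 · 121 ≡ 1320 (mod 2747).
Since 1320 ≠ 1, base 11 is a Fermat witness: 2747 is composite.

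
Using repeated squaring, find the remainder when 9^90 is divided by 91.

1

9^1 ≡ 9 (mod 91)
9^2 ≡ 9^2 = 81 ≡ 81 (mod 91)
9^4 ≡ 81^2 = 6561 ≡ 9 (mod 91)
9^8 ≡ 9^2 = 81 ≡ 81 (mod 91)
9^16 ≡ 81^2 = 6561 ≡ 9 (mod 91)
9^32 ≡ 9^2 = 81 ≡ 81 (mod 91)
9^64 ≡ 81^2 = 6561 ≡ 9 (mod 91)
90 = 64 + 16 + 8 + 2 in binary powers of 2.
So 9^90 ≡ 9 · 9 · 81 · 81 ≡ 1 (mod 91).
Since the result is 1, base 9 gives no evidence that 91 is composite.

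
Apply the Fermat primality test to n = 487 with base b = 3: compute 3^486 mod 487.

1

3^1 ≡ 3 (mod 487)
3^2 ≡ 3^2 = 9 ≡ 9 (mod 487)
3^4 ≡ 9^2 = 81 ≡ 81 (mod 487)
3^8 ≡ 81^2 = 6561 ≡ 230 (mod 487)
3^16 ≡ 230^2 = 52900 ≡ 304 (mod 487)
3^32 ≡ 304^2 = 92416 ≡ 373 (mod 487)
3^64 ≡ 373^2 = 139129 ≡ 334 (mod 487)
3^128 ≡ 334^2 = 111556 ≡ 33 (mod 487)
3^256 ≡ 33^2 = 1089 ≡ 115 (mod 487)
486 = 256 + 128 + 64 + 32 + 4 + 2 in binary powers of 2.
So 3^486 ≡ 115 · 33 · 334 · 373 · 81 · 9 ≡ 1 (mod 487).
Since the result is 1, base 3 gives no evidence that 487 is composite.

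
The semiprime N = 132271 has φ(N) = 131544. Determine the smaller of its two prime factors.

349

φ(n) = (p−1)(q−1) = n − (p+q) + 1, so p + q = 132271 − 131544 + 1 = 728.
p and q are the roots of t² − 728t + 132271 = 0.
Discriminant: 728² − 4·132271 = 529984 − 529084 = 900; √900 = 30.
q = (728 − 30)/2 = 349, p = (728 + 30)/2 = 379.
Check: 349 · 379 = 132271.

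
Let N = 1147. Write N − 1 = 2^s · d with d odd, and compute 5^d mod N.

156

1147 − 1 = 1146 = 2^1 · 573, so d = 573.
5^1 ≡ 5 (mod 1147)
5^2 ≡ 5^2 = 25 ≡ 25 (mod 1147)
5^4 ≡ 25^2 = 625 ≡ 625 (mod 1147)
5^8 ≡ 625^2 = 390625 ≡ 645 (mod 1147)
5^16 ≡ 645^2 = 416025 ≡ 811 (mod 1147)
5^32 ≡ 811^2 = 657721 ≡ 490 (mod 1147)
5^64 ≡ 490^2 = 240100 ≡ 377 (mod 1147)
5^128 ≡ 377^2 = 142129 ≡ 1048 (mod 1147)
5^256 ≡ 1048^2 = 1098304 ≡ 625 (mod 1147)
5^512 ≡ 625^2 = 390625 ≡ 645 (mod 1147)
573 = 512 + 32 + 16 + 8 + 4 + 1 in binary powers of 2.
So 5^573 ≡ 645 · 490 · 811 · 645 · 625 · 5 ≡ 156 (mod 1147).
Squaring chain: 156; never reaches −1, so base 5 is a Miller–Rabin witness that 1147 is composite.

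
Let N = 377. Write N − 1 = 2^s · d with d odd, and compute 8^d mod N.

377 − 1 = 376 = 2^3 · 47, so d = 47.
8^1 ≡ 8 (mod 377)
8^2 ≡ 8^2 = 64 ≡ 64 (mod 377)
8^4 ≡ 64^2 = 4096 ≡ 326 (mod 377)
8^8 ≡ 326^2 = 106276 ≡ 339 (mod 377)
8^16 ≡ 339^2 = 114921 ≡ 313 (mod 377)
8^32 ≡ 313^2 = 97969 ≡ 326 (mod 377)
47 = 32 + 8 + 4 + 2 + 1 in binary powers of 2.
So 8^47 ≡ 326 · 339 · 326 · 64 · 8 ≡ 31 (mod 377).
Squaring chain: 31 → 207 → 248; never reaches −1, so base 8 is a Miller–Rabin witness that 377 is composite.

31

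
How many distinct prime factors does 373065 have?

373065 = 3 · 124355
124355 = 5 · 24871
24871 = 7 · 3553
3553 = 11 · 323
323 = 17 · 19
373065 = 3 · 5 · 7 · 11 · 17 · 19, which has 6 distinct prime factors.

6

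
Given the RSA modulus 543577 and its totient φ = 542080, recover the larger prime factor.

881

φ(n) = (p−1)(q−1) = n − (p+q) + 1, so p + q = 543577 − 542080 + 1 = 1498.
p and q are the roots of t² − 1498t + 543577 = 0.
Discriminant: 1498² − 4·543577 = 2244004 − 2174308 = 69696; √69696 = 264.
q = (1498 − 264)/2 = 617, p = (1498 + 264)/2 = 881.
Check: 617 · 881 = 543577.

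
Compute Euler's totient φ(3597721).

3524400

Factor: 3597721 = 101 · 179 · 199.
φ(3597721) = (101−1) · (179−1) · (199−1) = 100 · 178 · 198 = 3524400.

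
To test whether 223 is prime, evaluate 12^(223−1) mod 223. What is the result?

1

12^1 ≡ 12 (mod 223)
12^2 ≡ 12^2 = 144 ≡ 144 (mod 223)
12^4 ≡ 144^2 = 20736 ≡ 220 (mod 223)
12^8 ≡ 220^2 = 48400 ≡ 9 (mod 223)
12^16 ≡ 9^2 = 81 ≡ 81 (mod 223)
12^32 ≡ 81^2 = 6561 ≡ 94 (mod 223)
12^64 ≡ 94^2 = 8836 ≡ 139 (mod 223)
12^128 ≡ 139^2 = 19321 ≡ 143 (mod 223)
222 = 128 + 64 + 16 + 8 + 4 + 2 in binary powers of 2.
So 12^222 ≡ 143 · 139 · 81 · 9 · 220 · 144 ≡ 1 (mod 223).
Since the result is 1, base 12 gives no evidence that 223 is composite.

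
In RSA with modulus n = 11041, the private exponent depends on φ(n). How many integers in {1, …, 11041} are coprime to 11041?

Factor: 11041 = 61 · 181.
φ(11041) = (61−1) · (181−1) = 60 · 180 = 10800.

10800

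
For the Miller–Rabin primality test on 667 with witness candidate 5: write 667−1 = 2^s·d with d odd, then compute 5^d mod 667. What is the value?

667 − 1 = 666 = 2^1 · 333, so d = 333.
5^1 ≡ 5 (mod 667)
5^2 ≡ 5^2 = 25 ≡ 25 (mod 667)
5^4 ≡ 25^2 = 625 ≡ 625 (mod 667)
5^8 ≡ 625^2 = 390625 ≡ 430 (mod 667)
5^16 ≡ 430^2 = 184900 ≡ 141 (mod 667)
5^32 ≡ 141^2 = 19881 ≡ 538 (mod 667)
5^64 ≡ 538^2 = 289444 ≡ 633 (mod 667)
5^128 ≡ 633^2 = 400689 ≡ 489 (mod 667)
5^256 ≡ 489^2 = 239121 ≡ 335 (mod 667)
333 = 256 + 64 + 8 + 4 + 1 in binary powers of 2.
So 5^333 ≡ 335 · 633 · 430 · 625 · 5 ≡ 332 (mod 667).
Squaring chain: 332; never reaches −1, so base 5 is a Miller–Rabin witness that 667 is composite.

332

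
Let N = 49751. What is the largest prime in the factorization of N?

89

49751 = 13 · 3827
3827 = 43 · 89
89 is prime.
So 49751 = 13 · 43 · 89; the largest prime factor is 89.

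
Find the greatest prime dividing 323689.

97

323689 = 47 · 6887
6887 = 71 · 97
97 is prime.
So 323689 = 47 · 71 · 97; the largest prime factor is 97.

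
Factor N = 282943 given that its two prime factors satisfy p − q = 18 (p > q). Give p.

Since p = q + 18, we have 282943 = q(q + 18), so q² + 18q − 282943 = 0.
Discriminant: 18² + 4·282943 = 324 + 1131772 = 1132096; √1132096 = 1064.
q = (−18 + 1064)/2 = 523, and p = q + 18 = 541.
Check: 523 · 541 = 282943.

541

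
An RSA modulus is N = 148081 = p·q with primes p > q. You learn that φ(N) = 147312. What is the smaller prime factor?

φ(n) = (p−1)(q−1) = n − (p+q) + 1, so p + q = 148081 − 147312 + 1 = 770.
p and q are the roots of t² − 770t + 148081 = 0.
Discriminant: 770² − 4·148081 = 592900 − 592324 = 576; √576 = 24.
q = (770 − 24)/2 = 373, p = (770 + 24)/2 = 397.
Check: 373 · 397 = 148081.

373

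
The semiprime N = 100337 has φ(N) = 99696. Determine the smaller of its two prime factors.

269

φ(n) = (p−1)(q−1) = n − (p+q) + 1, so p + q = 100337 − 99696 + 1 = 642.
p and q are the roots of t² − 642t + 100337 = 0.
Discriminant: 642² − 4·100337 = 412164 − 401348 = 10816; √10816 = 104.
q = (642 − 104)/2 = 269, p = (642 + 104)/2 = 373.
Check: 269 · 373 = 100337.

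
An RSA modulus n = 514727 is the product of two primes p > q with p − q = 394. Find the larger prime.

941

Since p = q + 394, we have 514727 = q(q + 394), so q² + 394q − 514727 = 0.
Discriminant: 394² + 4·514727 = 155236 + 2058908 = 2214144; √2214144 = 1488.
q = (−394 + 1488)/2 = 547, and p = q + 394 = 941.
Check: 547 · 941 = 514727.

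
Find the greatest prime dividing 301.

43

301 = 7 · 43
43 is prime.
So 301 = 7 · 43; the largest prime factor is 43.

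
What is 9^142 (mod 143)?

9^1 ≡ 9 (mod 143)
9^2 ≡ 9^2 = 81 ≡ 81 (mod 143)
9^4 ≡ 81^2 = 6561 ≡ 126 (mod 143)
9^8 ≡ 126^2 = 15876 ≡ 3 (mod 143)
9^16 ≡ 3^2 = 9 ≡ 9 (mod 143)
9^32 ≡ 9^2 = 81 ≡ 81 (mod 143)
9^64 ≡ 81^2 = 6561 ≡ 126 (mod 143)
9^128 ≡ 126^2 = 15876 ≡ 3 (mod 143)
142 = 128 + 8 + 4 + 2 in binary powers of 2.
So 9^142 ≡ 3 · 3 · 126 · 81 ≡ 48 (mod 143).
Since 48 ≠ 1, base 9 is a Fermat witness: 143 is composite.

48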